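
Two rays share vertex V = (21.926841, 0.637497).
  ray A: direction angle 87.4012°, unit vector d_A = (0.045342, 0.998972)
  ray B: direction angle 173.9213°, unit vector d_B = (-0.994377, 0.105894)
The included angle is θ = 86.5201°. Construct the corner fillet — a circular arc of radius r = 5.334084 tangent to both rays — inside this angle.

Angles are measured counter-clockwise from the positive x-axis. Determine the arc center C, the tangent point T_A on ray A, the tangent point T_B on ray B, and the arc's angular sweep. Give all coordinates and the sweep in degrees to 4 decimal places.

bisector direction at 130.6613° = (-0.651586,0.758575)
center distance |VC| = r/sin(θ/2) = 5.334084/sin(43.2600°) = 7.783453
C = V + |VC|·bis = (16.8553,6.5418)
T_A = V + ((C−V)·d_A)·d_A = V + 5.6683·d_A = (22.1839,6.3000)
T_B = V + ((C−V)·d_B)·d_B = V + 5.6683·d_B = (16.2904,1.2377)
sweep = 180° − θ = 93.4799°

center=(16.8553,6.5418) T_A=(22.1839,6.3000) T_B=(16.2904,1.2377) sweep=93.4799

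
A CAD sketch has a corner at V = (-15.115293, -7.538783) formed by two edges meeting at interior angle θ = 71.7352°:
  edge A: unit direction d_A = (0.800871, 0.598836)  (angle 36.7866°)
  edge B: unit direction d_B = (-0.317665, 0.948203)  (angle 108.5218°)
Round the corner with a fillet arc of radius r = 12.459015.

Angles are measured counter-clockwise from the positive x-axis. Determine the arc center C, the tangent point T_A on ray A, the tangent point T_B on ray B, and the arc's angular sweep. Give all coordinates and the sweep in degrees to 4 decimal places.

center=(-8.7756,12.7584) T_A=(-1.3147,2.7803) T_B=(-20.5893,8.8006) sweep=108.2648

bisector direction at 72.6542° = (0.298138,0.954523)
center distance |VC| = r/sin(θ/2) = 12.459015/sin(35.8676°) = 21.264231
C = V + |VC|·bis = (-8.7756,12.7584)
T_A = V + ((C−V)·d_A)·d_A = V + 17.2320·d_A = (-1.3147,2.7803)
T_B = V + ((C−V)·d_B)·d_B = V + 17.2320·d_B = (-20.5893,8.8006)
sweep = 180° − θ = 108.2648°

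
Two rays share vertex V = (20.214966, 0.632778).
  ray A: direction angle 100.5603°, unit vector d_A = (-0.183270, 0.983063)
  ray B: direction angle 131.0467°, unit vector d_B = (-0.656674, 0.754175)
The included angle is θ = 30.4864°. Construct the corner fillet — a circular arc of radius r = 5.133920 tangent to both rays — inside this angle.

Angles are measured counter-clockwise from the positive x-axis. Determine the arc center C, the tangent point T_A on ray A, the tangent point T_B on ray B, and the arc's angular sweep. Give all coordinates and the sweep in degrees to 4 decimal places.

bisector direction at 115.8035° = (-0.435286,0.900292)
center distance |VC| = r/sin(θ/2) = 5.133920/sin(15.2432°) = 19.526792
C = V + |VC|·bis = (11.7152,18.2126)
T_A = V + ((C−V)·d_A)·d_A = V + 18.8398·d_A = (16.7622,19.1535)
T_B = V + ((C−V)·d_B)·d_B = V + 18.8398·d_B = (7.8434,14.8413)
sweep = 180° − θ = 149.5136°

center=(11.7152,18.2126) T_A=(16.7622,19.1535) T_B=(7.8434,14.8413) sweep=149.5136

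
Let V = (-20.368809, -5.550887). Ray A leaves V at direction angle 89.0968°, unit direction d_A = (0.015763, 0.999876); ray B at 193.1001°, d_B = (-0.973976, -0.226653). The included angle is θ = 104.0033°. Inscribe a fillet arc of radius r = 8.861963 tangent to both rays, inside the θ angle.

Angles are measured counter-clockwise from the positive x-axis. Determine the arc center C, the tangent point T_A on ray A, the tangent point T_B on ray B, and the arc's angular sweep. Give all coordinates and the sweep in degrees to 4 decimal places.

bisector direction at 141.0985° = (-0.778226,0.627984)
center distance |VC| = r/sin(θ/2) = 8.861963/sin(52.0016°) = 11.245739
C = V + |VC|·bis = (-29.1205,1.5113)
T_A = V + ((C−V)·d_A)·d_A = V + 6.9233·d_A = (-20.2597,1.3716)
T_B = V + ((C−V)·d_B)·d_B = V + 6.9233·d_B = (-27.1119,-7.1201)
sweep = 180° − θ = 75.9967°

center=(-29.1205,1.5113) T_A=(-20.2597,1.3716) T_B=(-27.1119,-7.1201) sweep=75.9967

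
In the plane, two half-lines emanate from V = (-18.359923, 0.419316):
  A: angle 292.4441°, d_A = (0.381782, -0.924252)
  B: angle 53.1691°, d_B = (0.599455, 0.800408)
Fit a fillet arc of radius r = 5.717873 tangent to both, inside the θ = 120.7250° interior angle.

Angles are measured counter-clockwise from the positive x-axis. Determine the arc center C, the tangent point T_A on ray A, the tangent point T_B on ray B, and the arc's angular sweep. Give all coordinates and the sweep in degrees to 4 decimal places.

center=(-11.8332,-0.4044) T_A=(-17.1179,-2.5874) T_B=(-16.4098,3.0232) sweep=59.2750

bisector direction at 352.8066° = (0.992129,-0.125219)
center distance |VC| = r/sin(θ/2) = 5.717873/sin(60.3625°) = 6.578533
C = V + |VC|·bis = (-11.8332,-0.4044)
T_A = V + ((C−V)·d_A)·d_A = V + 3.2532·d_A = (-17.1179,-2.5874)
T_B = V + ((C−V)·d_B)·d_B = V + 3.2532·d_B = (-16.4098,3.0232)
sweep = 180° − θ = 59.2750°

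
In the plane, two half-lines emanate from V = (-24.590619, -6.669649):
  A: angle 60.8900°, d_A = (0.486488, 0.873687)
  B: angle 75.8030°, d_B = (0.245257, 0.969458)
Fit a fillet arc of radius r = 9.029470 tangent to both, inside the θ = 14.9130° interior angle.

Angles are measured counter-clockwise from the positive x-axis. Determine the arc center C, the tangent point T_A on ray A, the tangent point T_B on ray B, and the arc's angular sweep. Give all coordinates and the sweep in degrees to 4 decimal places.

center=(1.0834,57.9991) T_A=(8.9723,53.6063) T_B=(-7.6703,60.2136) sweep=165.0870

bisector direction at 68.3465° = (0.368993,0.929432)
center distance |VC| = r/sin(θ/2) = 9.029470/sin(7.4565°) = 69.578726
C = V + |VC|·bis = (1.0834,57.9991)
T_A = V + ((C−V)·d_A)·d_A = V + 68.9903·d_A = (8.9723,53.6063)
T_B = V + ((C−V)·d_B)·d_B = V + 68.9903·d_B = (-7.6703,60.2136)
sweep = 180° − θ = 165.0870°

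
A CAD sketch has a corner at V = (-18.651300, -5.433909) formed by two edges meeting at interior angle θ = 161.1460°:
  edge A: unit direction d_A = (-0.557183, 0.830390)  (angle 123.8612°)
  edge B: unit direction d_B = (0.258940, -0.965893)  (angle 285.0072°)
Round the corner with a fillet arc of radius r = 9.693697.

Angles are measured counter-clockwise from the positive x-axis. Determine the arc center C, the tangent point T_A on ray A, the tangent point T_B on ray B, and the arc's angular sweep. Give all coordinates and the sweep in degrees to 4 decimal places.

bisector direction at 204.4342° = (-0.910437,-0.413648)
center distance |VC| = r/sin(θ/2) = 9.693697/sin(80.5730°) = 9.826402
C = V + |VC|·bis = (-27.5976,-9.4986)
T_A = V + ((C−V)·d_A)·d_A = V + 1.6095·d_A = (-19.5481,-4.0974)
T_B = V + ((C−V)·d_B)·d_B = V + 1.6095·d_B = (-18.2345,-6.9885)
sweep = 180° − θ = 18.8540°

center=(-27.5976,-9.4986) T_A=(-19.5481,-4.0974) T_B=(-18.2345,-6.9885) sweep=18.8540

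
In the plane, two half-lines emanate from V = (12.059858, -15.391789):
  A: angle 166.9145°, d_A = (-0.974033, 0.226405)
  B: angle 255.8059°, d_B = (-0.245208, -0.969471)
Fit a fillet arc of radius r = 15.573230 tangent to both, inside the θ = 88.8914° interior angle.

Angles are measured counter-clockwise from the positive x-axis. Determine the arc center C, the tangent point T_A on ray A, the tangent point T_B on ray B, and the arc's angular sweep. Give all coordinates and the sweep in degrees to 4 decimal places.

bisector direction at 211.3602° = (-0.853913,-0.520417)
center distance |VC| = r/sin(θ/2) = 15.573230/sin(44.4457°) = 22.240069
C = V + |VC|·bis = (-6.9312,-26.9659)
T_A = V + ((C−V)·d_A)·d_A = V + 15.8775·d_A = (-3.4054,-11.7970)
T_B = V + ((C−V)·d_B)·d_B = V + 15.8775·d_B = (8.1666,-30.7846)
sweep = 180° − θ = 91.1086°

center=(-6.9312,-26.9659) T_A=(-3.4054,-11.7970) T_B=(8.1666,-30.7846) sweep=91.1086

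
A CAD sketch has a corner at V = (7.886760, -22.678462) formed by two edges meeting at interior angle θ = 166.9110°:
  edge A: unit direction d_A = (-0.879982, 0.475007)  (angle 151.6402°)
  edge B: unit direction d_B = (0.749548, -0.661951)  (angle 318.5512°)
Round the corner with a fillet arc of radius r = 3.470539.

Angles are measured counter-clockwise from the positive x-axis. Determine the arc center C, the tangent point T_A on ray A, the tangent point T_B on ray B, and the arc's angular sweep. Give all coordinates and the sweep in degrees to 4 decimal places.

bisector direction at 235.0957° = (-0.572207,-0.820109)
center distance |VC| = r/sin(θ/2) = 3.470539/sin(83.4555°) = 3.493303
C = V + |VC|·bis = (5.8879,-25.5434)
T_A = V + ((C−V)·d_A)·d_A = V + 0.3981·d_A = (7.5364,-22.4893)
T_B = V + ((C−V)·d_B)·d_B = V + 0.3981·d_B = (8.1852,-22.9420)
sweep = 180° − θ = 13.0890°

center=(5.8879,-25.5434) T_A=(7.5364,-22.4893) T_B=(8.1852,-22.9420) sweep=13.0890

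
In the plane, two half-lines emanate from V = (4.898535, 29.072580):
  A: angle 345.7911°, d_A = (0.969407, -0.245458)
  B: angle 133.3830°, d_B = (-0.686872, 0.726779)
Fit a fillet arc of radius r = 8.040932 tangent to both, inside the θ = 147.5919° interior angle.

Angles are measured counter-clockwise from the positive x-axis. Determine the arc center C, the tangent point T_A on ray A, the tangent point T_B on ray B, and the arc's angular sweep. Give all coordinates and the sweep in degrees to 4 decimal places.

bisector direction at 59.5870° = (0.506229,0.862399)
center distance |VC| = r/sin(θ/2) = 8.040932/sin(73.7960°) = 8.373581
C = V + |VC|·bis = (9.1375,36.2940)
T_A = V + ((C−V)·d_A)·d_A = V + 2.3367·d_A = (7.1638,28.4990)
T_B = V + ((C−V)·d_B)·d_B = V + 2.3367·d_B = (3.2935,30.7709)
sweep = 180° − θ = 32.4081°

center=(9.1375,36.2940) T_A=(7.1638,28.4990) T_B=(3.2935,30.7709) sweep=32.4081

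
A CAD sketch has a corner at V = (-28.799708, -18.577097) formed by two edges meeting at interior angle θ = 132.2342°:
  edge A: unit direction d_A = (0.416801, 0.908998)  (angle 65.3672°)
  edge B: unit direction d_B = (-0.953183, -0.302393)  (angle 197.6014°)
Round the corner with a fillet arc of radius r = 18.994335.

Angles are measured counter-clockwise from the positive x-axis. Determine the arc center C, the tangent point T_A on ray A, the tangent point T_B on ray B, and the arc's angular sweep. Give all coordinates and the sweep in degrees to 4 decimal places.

bisector direction at 131.4843° = (-0.662415,0.749137)
center distance |VC| = r/sin(θ/2) = 18.994335/sin(66.1171°) = 20.773029
C = V + |VC|·bis = (-42.5601,-3.0152)
T_A = V + ((C−V)·d_A)·d_A = V + 8.4103·d_A = (-25.2943,-10.9321)
T_B = V + ((C−V)·d_B)·d_B = V + 8.4103·d_B = (-36.8163,-21.1203)
sweep = 180° − θ = 47.7658°

center=(-42.5601,-3.0152) T_A=(-25.2943,-10.9321) T_B=(-36.8163,-21.1203) sweep=47.7658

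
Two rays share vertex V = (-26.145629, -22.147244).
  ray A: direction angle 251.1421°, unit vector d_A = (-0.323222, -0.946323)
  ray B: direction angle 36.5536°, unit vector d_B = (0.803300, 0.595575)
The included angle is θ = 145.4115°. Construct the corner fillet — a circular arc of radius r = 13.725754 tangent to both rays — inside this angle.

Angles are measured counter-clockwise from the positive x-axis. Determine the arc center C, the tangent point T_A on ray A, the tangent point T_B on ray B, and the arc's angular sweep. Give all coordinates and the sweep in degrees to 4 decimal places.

center=(-14.5379,-30.6279) T_A=(-27.5269,-26.1914) T_B=(-22.7127,-19.6020) sweep=34.5885

bisector direction at 323.8478° = (0.807453,-0.589932)
center distance |VC| = r/sin(θ/2) = 13.725754/sin(72.7057°) = 14.375669
C = V + |VC|·bis = (-14.5379,-30.6279)
T_A = V + ((C−V)·d_A)·d_A = V + 4.2736·d_A = (-27.5269,-26.1914)
T_B = V + ((C−V)·d_B)·d_B = V + 4.2736·d_B = (-22.7127,-19.6020)
sweep = 180° − θ = 34.5885°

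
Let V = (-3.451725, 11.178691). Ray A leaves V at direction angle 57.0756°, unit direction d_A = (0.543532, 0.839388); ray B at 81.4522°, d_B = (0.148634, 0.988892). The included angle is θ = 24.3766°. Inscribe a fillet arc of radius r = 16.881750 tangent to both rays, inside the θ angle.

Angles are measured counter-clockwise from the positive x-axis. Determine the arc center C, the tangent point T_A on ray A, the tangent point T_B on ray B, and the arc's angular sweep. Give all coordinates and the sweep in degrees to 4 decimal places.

bisector direction at 69.2639° = (0.354064,0.935221)
center distance |VC| = r/sin(θ/2) = 16.881750/sin(12.1883°) = 79.960848
C = V + |VC|·bis = (24.8595,85.9598)
T_A = V + ((C−V)·d_A)·d_A = V + 78.1585·d_A = (39.0299,76.7840)
T_B = V + ((C−V)·d_B)·d_B = V + 78.1585·d_B = (8.1653,88.4690)
sweep = 180° − θ = 155.6234°

center=(24.8595,85.9598) T_A=(39.0299,76.7840) T_B=(8.1653,88.4690) sweep=155.6234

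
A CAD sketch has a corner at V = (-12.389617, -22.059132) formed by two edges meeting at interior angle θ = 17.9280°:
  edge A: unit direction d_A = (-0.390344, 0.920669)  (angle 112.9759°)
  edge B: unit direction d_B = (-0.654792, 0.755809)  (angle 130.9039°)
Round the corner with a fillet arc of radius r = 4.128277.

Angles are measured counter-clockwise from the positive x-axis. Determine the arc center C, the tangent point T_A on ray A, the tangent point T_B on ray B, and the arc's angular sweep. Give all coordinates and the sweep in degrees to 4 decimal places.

bisector direction at 121.9399° = (-0.529029,0.848603)
center distance |VC| = r/sin(θ/2) = 4.128277/sin(8.9640°) = 26.494929
C = V + |VC|·bis = (-26.4062,0.4246)
T_A = V + ((C−V)·d_A)·d_A = V + 26.1713·d_A = (-22.6054,2.0360)
T_B = V + ((C−V)·d_B)·d_B = V + 26.1713·d_B = (-29.5264,-2.2786)
sweep = 180° − θ = 162.0720°

center=(-26.4062,0.4246) T_A=(-22.6054,2.0360) T_B=(-29.5264,-2.2786) sweep=162.0720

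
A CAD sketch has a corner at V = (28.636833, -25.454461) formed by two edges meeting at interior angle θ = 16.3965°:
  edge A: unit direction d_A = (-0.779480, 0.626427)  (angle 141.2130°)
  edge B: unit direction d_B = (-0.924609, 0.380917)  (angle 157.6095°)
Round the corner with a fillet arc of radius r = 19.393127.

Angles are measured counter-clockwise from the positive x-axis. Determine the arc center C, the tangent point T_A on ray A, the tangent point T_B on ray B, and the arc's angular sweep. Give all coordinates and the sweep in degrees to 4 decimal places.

center=(-88.4359,43.7511) T_A=(-76.2875,58.8677) T_B=(-95.8231,25.8201) sweep=163.6035

bisector direction at 149.4112° = (-0.860842,0.508872)
center distance |VC| = r/sin(θ/2) = 19.393127/sin(8.1982°) = 135.997920
C = V + |VC|·bis = (-88.4359,43.7511)
T_A = V + ((C−V)·d_A)·d_A = V + 134.6081·d_A = (-76.2875,58.8677)
T_B = V + ((C−V)·d_B)·d_B = V + 134.6081·d_B = (-95.8231,25.8201)
sweep = 180° − θ = 163.6035°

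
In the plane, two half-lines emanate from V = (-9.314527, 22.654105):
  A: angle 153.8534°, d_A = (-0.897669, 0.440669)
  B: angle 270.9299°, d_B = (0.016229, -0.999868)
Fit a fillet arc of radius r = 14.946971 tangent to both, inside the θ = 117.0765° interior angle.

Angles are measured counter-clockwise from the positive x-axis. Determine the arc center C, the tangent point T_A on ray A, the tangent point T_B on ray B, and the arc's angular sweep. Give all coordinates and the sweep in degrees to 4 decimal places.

center=(-24.1111,13.2669) T_A=(-17.5244,26.6844) T_B=(-9.1661,13.5095) sweep=62.9235

bisector direction at 212.3916° = (-0.844406,-0.535704)
center distance |VC| = r/sin(θ/2) = 14.946971/sin(58.5382°) = 17.523057
C = V + |VC|·bis = (-24.1111,13.2669)
T_A = V + ((C−V)·d_A)·d_A = V + 9.1458·d_A = (-17.5244,26.6844)
T_B = V + ((C−V)·d_B)·d_B = V + 9.1458·d_B = (-9.1661,13.5095)
sweep = 180° − θ = 62.9235°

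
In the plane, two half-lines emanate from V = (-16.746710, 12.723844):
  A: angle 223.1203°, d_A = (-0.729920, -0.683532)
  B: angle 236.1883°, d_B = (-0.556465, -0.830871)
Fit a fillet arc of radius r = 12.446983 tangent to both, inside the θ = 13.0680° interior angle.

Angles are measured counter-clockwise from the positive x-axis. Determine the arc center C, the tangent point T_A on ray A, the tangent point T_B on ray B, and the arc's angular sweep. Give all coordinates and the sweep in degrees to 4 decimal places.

bisector direction at 229.6543° = (-0.647398,-0.762152)
center distance |VC| = r/sin(θ/2) = 12.446983/sin(6.5340°) = 109.382878
C = V + |VC|·bis = (-87.5610,-70.6426)
T_A = V + ((C−V)·d_A)·d_A = V + 108.6724·d_A = (-96.0689,-61.5573)
T_B = V + ((C−V)·d_B)·d_B = V + 108.6724·d_B = (-77.2191,-77.5689)
sweep = 180° − θ = 166.9320°

center=(-87.5610,-70.6426) T_A=(-96.0689,-61.5573) T_B=(-77.2191,-77.5689) sweep=166.9320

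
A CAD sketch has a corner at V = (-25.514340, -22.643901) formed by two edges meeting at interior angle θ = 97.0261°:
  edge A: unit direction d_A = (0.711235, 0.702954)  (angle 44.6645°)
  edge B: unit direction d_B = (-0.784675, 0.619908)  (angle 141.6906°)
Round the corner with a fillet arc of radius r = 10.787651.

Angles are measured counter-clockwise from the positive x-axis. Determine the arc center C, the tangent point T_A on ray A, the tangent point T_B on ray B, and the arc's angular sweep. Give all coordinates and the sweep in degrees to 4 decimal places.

center=(-26.3126,-8.2654) T_A=(-18.7294,-15.9379) T_B=(-32.9999,-16.7301) sweep=82.9739

bisector direction at 93.1775° = (-0.055430,0.998463)
center distance |VC| = r/sin(θ/2) = 10.787651/sin(48.5130°) = 14.400688
C = V + |VC|·bis = (-26.3126,-8.2654)
T_A = V + ((C−V)·d_A)·d_A = V + 9.5397·d_A = (-18.7294,-15.9379)
T_B = V + ((C−V)·d_B)·d_B = V + 9.5397·d_B = (-32.9999,-16.7301)
sweep = 180° − θ = 82.9739°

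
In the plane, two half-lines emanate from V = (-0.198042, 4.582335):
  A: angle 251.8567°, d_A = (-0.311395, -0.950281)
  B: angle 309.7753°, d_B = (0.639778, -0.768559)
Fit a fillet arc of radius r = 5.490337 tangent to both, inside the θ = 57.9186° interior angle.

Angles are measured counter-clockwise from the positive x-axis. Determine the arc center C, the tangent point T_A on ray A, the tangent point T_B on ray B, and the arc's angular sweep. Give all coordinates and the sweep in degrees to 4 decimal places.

center=(1.9298,-6.5555) T_A=(-3.2875,-4.8458) T_B=(6.1495,-3.0429) sweep=122.0814

bisector direction at 280.8160° = (0.187656,-0.982235)
center distance |VC| = r/sin(θ/2) = 5.490337/sin(28.9593°) = 11.339262
C = V + |VC|·bis = (1.9298,-6.5555)
T_A = V + ((C−V)·d_A)·d_A = V + 9.9214·d_A = (-3.2875,-4.8458)
T_B = V + ((C−V)·d_B)·d_B = V + 9.9214·d_B = (6.1495,-3.0429)
sweep = 180° − θ = 122.0814°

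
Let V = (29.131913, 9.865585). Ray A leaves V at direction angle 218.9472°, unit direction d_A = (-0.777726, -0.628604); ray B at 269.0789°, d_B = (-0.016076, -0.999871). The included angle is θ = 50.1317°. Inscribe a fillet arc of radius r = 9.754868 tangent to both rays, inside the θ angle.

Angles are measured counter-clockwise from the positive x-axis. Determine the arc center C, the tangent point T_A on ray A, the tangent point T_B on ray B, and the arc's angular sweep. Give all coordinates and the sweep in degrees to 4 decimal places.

center=(19.0430,-10.8317) T_A=(12.9111,-3.2451) T_B=(28.7966,-10.9885) sweep=129.8683

bisector direction at 244.0131° = (-0.438166,-0.898894)
center distance |VC| = r/sin(θ/2) = 9.754868/sin(25.0659°) = 23.025249
C = V + |VC|·bis = (19.0430,-10.8317)
T_A = V + ((C−V)·d_A)·d_A = V + 20.8568·d_A = (12.9111,-3.2451)
T_B = V + ((C−V)·d_B)·d_B = V + 20.8568·d_B = (28.7966,-10.9885)
sweep = 180° − θ = 129.8683°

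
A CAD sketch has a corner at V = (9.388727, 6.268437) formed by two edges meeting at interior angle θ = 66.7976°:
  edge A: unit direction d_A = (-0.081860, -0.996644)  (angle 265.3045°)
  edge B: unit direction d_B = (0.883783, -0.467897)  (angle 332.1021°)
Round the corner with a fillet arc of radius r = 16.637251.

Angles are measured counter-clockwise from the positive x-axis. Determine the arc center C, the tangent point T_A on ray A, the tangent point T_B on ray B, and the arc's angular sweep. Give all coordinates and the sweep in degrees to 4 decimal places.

center=(23.9046,-20.2417) T_A=(7.3232,-18.8797) T_B=(31.6891,-5.5380) sweep=113.2024

bisector direction at 298.7033° = (0.480274,-0.877119)
center distance |VC| = r/sin(θ/2) = 16.637251/sin(33.3988°) = 30.224090
C = V + |VC|·bis = (23.9046,-20.2417)
T_A = V + ((C−V)·d_A)·d_A = V + 25.2329·d_A = (7.3232,-18.8797)
T_B = V + ((C−V)·d_B)·d_B = V + 25.2329·d_B = (31.6891,-5.5380)
sweep = 180° − θ = 113.2024°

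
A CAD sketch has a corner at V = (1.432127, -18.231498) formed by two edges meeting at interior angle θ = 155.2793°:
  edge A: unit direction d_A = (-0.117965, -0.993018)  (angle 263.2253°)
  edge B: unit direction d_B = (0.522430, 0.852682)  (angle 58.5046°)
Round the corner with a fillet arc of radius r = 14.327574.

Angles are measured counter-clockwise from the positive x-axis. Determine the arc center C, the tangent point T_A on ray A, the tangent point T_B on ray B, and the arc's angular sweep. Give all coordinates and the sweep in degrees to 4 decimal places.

center=(15.2893,-23.0395) T_A=(1.0617,-21.3493) T_B=(3.0724,-15.5543) sweep=24.7207

bisector direction at 340.8650° = (0.944749,-0.327796)
center distance |VC| = r/sin(θ/2) = 14.327574/sin(77.6397°) = 14.667559
C = V + |VC|·bis = (15.2893,-23.0395)
T_A = V + ((C−V)·d_A)·d_A = V + 3.1397·d_A = (1.0617,-21.3493)
T_B = V + ((C−V)·d_B)·d_B = V + 3.1397·d_B = (3.0724,-15.5543)
sweep = 180° − θ = 24.7207°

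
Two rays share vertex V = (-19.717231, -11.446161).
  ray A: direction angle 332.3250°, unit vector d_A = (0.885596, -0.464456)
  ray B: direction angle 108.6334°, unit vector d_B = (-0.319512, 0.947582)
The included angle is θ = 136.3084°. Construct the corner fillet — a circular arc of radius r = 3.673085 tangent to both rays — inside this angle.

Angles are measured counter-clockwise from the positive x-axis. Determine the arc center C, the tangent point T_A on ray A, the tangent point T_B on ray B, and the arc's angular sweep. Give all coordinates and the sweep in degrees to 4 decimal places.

center=(-16.7072,-8.8772) T_A=(-18.4132,-12.1301) T_B=(-20.1877,-10.0508) sweep=43.6916

bisector direction at 40.4792° = (0.760642,0.649172)
center distance |VC| = r/sin(θ/2) = 3.673085/sin(68.1542°) = 3.957261
C = V + |VC|·bis = (-16.7072,-8.8772)
T_A = V + ((C−V)·d_A)·d_A = V + 1.4725·d_A = (-18.4132,-12.1301)
T_B = V + ((C−V)·d_B)·d_B = V + 1.4725·d_B = (-20.1877,-10.0508)
sweep = 180° − θ = 43.6916°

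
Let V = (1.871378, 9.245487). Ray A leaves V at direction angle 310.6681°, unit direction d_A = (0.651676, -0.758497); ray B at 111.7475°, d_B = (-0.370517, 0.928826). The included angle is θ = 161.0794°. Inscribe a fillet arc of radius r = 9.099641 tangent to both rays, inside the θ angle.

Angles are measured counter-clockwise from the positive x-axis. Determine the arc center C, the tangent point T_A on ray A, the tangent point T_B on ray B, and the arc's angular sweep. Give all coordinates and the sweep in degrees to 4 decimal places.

bisector direction at 31.2078° = (0.855294,0.518143)
center distance |VC| = r/sin(θ/2) = 9.099641/sin(80.5397°) = 9.225105
C = V + |VC|·bis = (9.7616,14.0254)
T_A = V + ((C−V)·d_A)·d_A = V + 1.5163·d_A = (2.8595,8.0954)
T_B = V + ((C−V)·d_B)·d_B = V + 1.5163·d_B = (1.3096,10.6538)
sweep = 180° − θ = 18.9206°

center=(9.7616,14.0254) T_A=(2.8595,8.0954) T_B=(1.3096,10.6538) sweep=18.9206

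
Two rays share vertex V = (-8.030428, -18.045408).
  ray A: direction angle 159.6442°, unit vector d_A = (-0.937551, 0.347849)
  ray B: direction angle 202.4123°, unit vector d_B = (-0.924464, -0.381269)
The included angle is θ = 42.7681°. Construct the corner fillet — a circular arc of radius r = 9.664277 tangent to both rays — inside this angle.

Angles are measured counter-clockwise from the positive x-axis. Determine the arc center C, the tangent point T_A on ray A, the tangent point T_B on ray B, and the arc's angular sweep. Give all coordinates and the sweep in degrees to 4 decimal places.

bisector direction at 181.0283° = (-0.999839,-0.017945)
center distance |VC| = r/sin(θ/2) = 9.664277/sin(21.3840°) = 26.505241
C = V + |VC|·bis = (-34.5314,-18.5211)
T_A = V + ((C−V)·d_A)·d_A = V + 24.6806·d_A = (-31.1697,-9.4603)
T_B = V + ((C−V)·d_B)·d_B = V + 24.6806·d_B = (-30.8467,-27.4553)
sweep = 180° − θ = 137.2319°

center=(-34.5314,-18.5211) T_A=(-31.1697,-9.4603) T_B=(-30.8467,-27.4553) sweep=137.2319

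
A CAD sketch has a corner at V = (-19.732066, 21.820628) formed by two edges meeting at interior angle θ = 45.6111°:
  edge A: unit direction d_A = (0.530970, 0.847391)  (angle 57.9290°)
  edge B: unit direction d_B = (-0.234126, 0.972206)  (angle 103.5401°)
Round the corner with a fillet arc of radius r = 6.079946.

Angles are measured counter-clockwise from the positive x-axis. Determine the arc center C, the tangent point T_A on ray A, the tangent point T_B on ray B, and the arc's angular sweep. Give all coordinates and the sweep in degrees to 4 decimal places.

bisector direction at 80.7345° = (0.161009,0.986953)
center distance |VC| = r/sin(θ/2) = 6.079946/sin(22.8056°) = 15.685938
C = V + |VC|·bis = (-17.2065,37.3019)
T_A = V + ((C−V)·d_A)·d_A = V + 14.4597·d_A = (-12.0544,34.0736)
T_B = V + ((C−V)·d_B)·d_B = V + 14.4597·d_B = (-23.1175,35.8784)
sweep = 180° − θ = 134.3889°

center=(-17.2065,37.3019) T_A=(-12.0544,34.0736) T_B=(-23.1175,35.8784) sweep=134.3889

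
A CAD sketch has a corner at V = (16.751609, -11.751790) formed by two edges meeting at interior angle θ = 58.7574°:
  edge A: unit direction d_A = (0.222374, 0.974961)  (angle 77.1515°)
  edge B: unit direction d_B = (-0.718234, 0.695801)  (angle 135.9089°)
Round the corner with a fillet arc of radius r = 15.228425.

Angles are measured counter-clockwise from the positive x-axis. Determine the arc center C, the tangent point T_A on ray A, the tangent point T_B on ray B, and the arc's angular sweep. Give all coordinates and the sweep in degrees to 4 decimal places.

center=(7.9196,18.0069) T_A=(22.7667,14.6205) T_B=(-2.6763,7.0694) sweep=121.2426

bisector direction at 106.5302° = (-0.284521,0.958670)
center distance |VC| = r/sin(θ/2) = 15.228425/sin(29.3787°) = 31.041685
C = V + |VC|·bis = (7.9196,18.0069)
T_A = V + ((C−V)·d_A)·d_A = V + 27.0496·d_A = (22.7667,14.6205)
T_B = V + ((C−V)·d_B)·d_B = V + 27.0496·d_B = (-2.6763,7.0694)
sweep = 180° − θ = 121.2426°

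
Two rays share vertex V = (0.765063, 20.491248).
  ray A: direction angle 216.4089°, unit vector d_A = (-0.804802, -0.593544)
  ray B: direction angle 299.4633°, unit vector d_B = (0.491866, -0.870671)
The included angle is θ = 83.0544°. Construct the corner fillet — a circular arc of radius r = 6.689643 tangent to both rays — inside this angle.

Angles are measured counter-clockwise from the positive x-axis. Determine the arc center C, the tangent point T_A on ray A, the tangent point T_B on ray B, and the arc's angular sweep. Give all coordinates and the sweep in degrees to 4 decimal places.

bisector direction at 257.9361° = (-0.209002,-0.977915)
center distance |VC| = r/sin(θ/2) = 6.689643/sin(41.5272°) = 10.090332
C = V + |VC|·bis = (-1.3438,10.6238)
T_A = V + ((C−V)·d_A)·d_A = V + 7.5540·d_A = (-5.3144,16.0076)
T_B = V + ((C−V)·d_B)·d_B = V + 7.5540·d_B = (4.4806,13.9142)
sweep = 180° − θ = 96.9456°

center=(-1.3438,10.6238) T_A=(-5.3144,16.0076) T_B=(4.4806,13.9142) sweep=96.9456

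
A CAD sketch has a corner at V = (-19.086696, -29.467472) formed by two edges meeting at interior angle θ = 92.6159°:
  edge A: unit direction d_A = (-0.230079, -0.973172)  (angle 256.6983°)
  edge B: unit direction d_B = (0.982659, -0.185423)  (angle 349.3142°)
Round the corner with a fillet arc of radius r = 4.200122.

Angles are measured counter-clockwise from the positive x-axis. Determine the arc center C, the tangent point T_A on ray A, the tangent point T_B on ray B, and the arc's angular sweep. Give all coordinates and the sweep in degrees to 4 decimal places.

bisector direction at 303.0063° = (0.544731,-0.838611)
center distance |VC| = r/sin(θ/2) = 4.200122/sin(46.3079°) = 5.808791
C = V + |VC|·bis = (-15.9225,-34.3388)
T_A = V + ((C−V)·d_A)·d_A = V + 4.0126·d_A = (-20.0099,-33.3724)
T_B = V + ((C−V)·d_B)·d_B = V + 4.0126·d_B = (-15.1437,-30.2115)
sweep = 180° − θ = 87.3841°

center=(-15.9225,-34.3388) T_A=(-20.0099,-33.3724) T_B=(-15.1437,-30.2115) sweep=87.3841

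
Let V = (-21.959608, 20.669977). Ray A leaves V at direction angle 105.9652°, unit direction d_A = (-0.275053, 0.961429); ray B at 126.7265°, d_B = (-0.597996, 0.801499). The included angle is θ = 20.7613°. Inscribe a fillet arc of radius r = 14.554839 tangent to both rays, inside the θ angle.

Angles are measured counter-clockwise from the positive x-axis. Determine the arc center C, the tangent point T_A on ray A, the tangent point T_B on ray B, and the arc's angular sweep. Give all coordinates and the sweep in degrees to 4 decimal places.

bisector direction at 116.3458° = (-0.443788,0.896132)
center distance |VC| = r/sin(θ/2) = 14.554839/sin(10.3806°) = 80.776316
C = V + |VC|·bis = (-57.8072,93.0562)
T_A = V + ((C−V)·d_A)·d_A = V + 79.4542·d_A = (-43.8138,97.0595)
T_B = V + ((C−V)·d_B)·d_B = V + 79.4542·d_B = (-69.4729,84.3525)
sweep = 180° − θ = 159.2387°

center=(-57.8072,93.0562) T_A=(-43.8138,97.0595) T_B=(-69.4729,84.3525) sweep=159.2387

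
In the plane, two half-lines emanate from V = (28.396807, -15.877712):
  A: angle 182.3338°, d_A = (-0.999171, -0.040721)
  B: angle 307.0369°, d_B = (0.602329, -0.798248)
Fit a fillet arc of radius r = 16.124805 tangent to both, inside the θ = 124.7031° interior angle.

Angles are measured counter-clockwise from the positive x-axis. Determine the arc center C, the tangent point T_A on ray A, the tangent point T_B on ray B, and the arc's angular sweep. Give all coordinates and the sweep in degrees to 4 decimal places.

center=(20.6132,-32.3331) T_A=(19.9566,-16.2217) T_B=(33.4848,-22.6207) sweep=55.2969

bisector direction at 244.6853° = (-0.427589,-0.903973)
center distance |VC| = r/sin(θ/2) = 16.124805/sin(62.3516°) = 18.203427
C = V + |VC|·bis = (20.6132,-32.3331)
T_A = V + ((C−V)·d_A)·d_A = V + 8.4472·d_A = (19.9566,-16.2217)
T_B = V + ((C−V)·d_B)·d_B = V + 8.4472·d_B = (33.4848,-22.6207)
sweep = 180° − θ = 55.2969°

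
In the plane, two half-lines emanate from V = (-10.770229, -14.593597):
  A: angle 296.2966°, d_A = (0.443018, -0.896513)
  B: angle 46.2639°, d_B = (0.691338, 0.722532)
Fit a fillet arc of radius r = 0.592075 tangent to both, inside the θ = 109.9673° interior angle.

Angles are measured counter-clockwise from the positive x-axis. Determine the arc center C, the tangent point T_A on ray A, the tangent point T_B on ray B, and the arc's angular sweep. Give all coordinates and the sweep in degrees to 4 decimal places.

center=(-10.0557,-14.7032) T_A=(-10.5865,-14.9655) T_B=(-10.4834,-14.2939) sweep=70.0327

bisector direction at 351.2803° = (0.988442,-0.151602)
center distance |VC| = r/sin(θ/2) = 0.592075/sin(54.9836°) = 0.722935
C = V + |VC|·bis = (-10.0557,-14.7032)
T_A = V + ((C−V)·d_A)·d_A = V + 0.4148·d_A = (-10.5865,-14.9655)
T_B = V + ((C−V)·d_B)·d_B = V + 0.4148·d_B = (-10.4834,-14.2939)
sweep = 180° − θ = 70.0327°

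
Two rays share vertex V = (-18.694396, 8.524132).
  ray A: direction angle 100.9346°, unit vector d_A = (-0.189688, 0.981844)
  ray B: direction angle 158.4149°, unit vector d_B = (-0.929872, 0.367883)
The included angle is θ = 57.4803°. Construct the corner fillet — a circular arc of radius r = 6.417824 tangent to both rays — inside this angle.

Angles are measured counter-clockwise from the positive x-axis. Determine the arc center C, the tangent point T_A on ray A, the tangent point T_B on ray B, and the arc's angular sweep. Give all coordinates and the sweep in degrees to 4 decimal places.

center=(-27.2156,18.7972) T_A=(-20.9143,20.0146) T_B=(-29.5766,12.8294) sweep=122.5197

bisector direction at 129.6748° = (-0.638429,0.769681)
center distance |VC| = r/sin(θ/2) = 6.417824/sin(28.7401°) = 13.347164
C = V + |VC|·bis = (-27.2156,18.7972)
T_A = V + ((C−V)·d_A)·d_A = V + 11.7029·d_A = (-20.9143,20.0146)
T_B = V + ((C−V)·d_B)·d_B = V + 11.7029·d_B = (-29.5766,12.8294)
sweep = 180° − θ = 122.5197°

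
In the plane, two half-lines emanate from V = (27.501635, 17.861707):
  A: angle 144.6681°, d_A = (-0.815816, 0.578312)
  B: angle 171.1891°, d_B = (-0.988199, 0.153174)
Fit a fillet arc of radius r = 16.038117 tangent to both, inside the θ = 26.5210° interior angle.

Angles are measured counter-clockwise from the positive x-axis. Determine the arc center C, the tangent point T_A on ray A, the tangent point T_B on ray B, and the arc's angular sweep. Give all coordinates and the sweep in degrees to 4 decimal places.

center=(-37.2942,44.1349) T_A=(-28.0191,57.2190) T_B=(-39.7508,28.2860) sweep=153.4790

bisector direction at 157.9286° = (-0.926716,0.375762)
center distance |VC| = r/sin(θ/2) = 16.038117/sin(13.2605°) = 69.919797
C = V + |VC|·bis = (-37.2942,44.1349)
T_A = V + ((C−V)·d_A)·d_A = V + 68.0555·d_A = (-28.0191,57.2190)
T_B = V + ((C−V)·d_B)·d_B = V + 68.0555·d_B = (-39.7508,28.2860)
sweep = 180° − θ = 153.4790°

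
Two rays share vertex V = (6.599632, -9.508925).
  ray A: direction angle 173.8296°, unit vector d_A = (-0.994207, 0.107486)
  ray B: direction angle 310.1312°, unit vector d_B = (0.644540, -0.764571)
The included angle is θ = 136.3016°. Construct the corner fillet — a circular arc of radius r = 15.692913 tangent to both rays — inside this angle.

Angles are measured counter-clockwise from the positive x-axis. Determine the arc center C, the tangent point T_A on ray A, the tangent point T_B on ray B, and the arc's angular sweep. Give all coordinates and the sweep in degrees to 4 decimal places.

bisector direction at 241.9804° = (-0.469774,-0.882787)
center distance |VC| = r/sin(θ/2) = 15.692913/sin(68.1508°) = 16.907431
C = V + |VC|·bis = (-1.3430,-24.4346)
T_A = V + ((C−V)·d_A)·d_A = V + 6.2924·d_A = (0.3437,-8.8326)
T_B = V + ((C−V)·d_B)·d_B = V + 6.2924·d_B = (10.6553,-14.3199)
sweep = 180° − θ = 43.6984°

center=(-1.3430,-24.4346) T_A=(0.3437,-8.8326) T_B=(10.6553,-14.3199) sweep=43.6984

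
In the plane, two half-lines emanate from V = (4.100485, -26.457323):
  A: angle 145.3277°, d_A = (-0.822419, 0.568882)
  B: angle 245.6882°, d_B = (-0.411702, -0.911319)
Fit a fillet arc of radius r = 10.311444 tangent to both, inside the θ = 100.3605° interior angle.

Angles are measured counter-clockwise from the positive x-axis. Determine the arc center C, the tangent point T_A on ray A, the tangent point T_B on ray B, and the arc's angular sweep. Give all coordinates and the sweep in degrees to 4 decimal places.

bisector direction at 195.5080° = (-0.963593,-0.267372)
center distance |VC| = r/sin(θ/2) = 10.311444/sin(50.1803°) = 13.425261
C = V + |VC|·bis = (-8.8360,-30.0469)
T_A = V + ((C−V)·d_A)·d_A = V + 8.5972·d_A = (-2.9700,-21.5665)
T_B = V + ((C−V)·d_B)·d_B = V + 8.5972·d_B = (0.5610,-34.2921)
sweep = 180° − θ = 79.6395°

center=(-8.8360,-30.0469) T_A=(-2.9700,-21.5665) T_B=(0.5610,-34.2921) sweep=79.6395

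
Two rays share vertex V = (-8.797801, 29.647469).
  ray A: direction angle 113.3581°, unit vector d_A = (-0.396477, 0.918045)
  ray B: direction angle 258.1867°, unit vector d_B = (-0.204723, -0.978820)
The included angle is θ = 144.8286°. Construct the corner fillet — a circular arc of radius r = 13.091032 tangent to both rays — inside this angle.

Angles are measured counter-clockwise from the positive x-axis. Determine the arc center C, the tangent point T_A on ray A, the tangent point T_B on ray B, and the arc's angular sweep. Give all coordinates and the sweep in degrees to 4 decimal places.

center=(-22.4610,28.2663) T_A=(-10.4428,33.4566) T_B=(-9.6472,25.5862) sweep=35.1714

bisector direction at 185.7724° = (-0.994929,-0.100577)
center distance |VC| = r/sin(θ/2) = 13.091032/sin(72.4143°) = 13.732820
C = V + |VC|·bis = (-22.4610,28.2663)
T_A = V + ((C−V)·d_A)·d_A = V + 4.1491·d_A = (-10.4428,33.4566)
T_B = V + ((C−V)·d_B)·d_B = V + 4.1491·d_B = (-9.6472,25.5862)
sweep = 180° − θ = 35.1714°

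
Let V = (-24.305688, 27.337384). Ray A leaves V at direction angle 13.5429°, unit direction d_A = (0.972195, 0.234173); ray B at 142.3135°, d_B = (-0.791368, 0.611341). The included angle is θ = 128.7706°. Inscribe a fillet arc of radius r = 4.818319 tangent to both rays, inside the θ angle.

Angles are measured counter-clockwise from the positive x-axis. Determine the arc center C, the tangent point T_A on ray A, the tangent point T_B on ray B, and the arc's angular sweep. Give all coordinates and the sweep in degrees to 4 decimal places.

bisector direction at 77.9282° = (0.209137,0.977886)
center distance |VC| = r/sin(θ/2) = 4.818319/sin(64.3853°) = 5.343466
C = V + |VC|·bis = (-23.1882,32.5627)
T_A = V + ((C−V)·d_A)·d_A = V + 2.3101·d_A = (-22.0598,27.8783)
T_B = V + ((C−V)·d_B)·d_B = V + 2.3101·d_B = (-26.1338,28.7496)
sweep = 180° − θ = 51.2294°

center=(-23.1882,32.5627) T_A=(-22.0598,27.8783) T_B=(-26.1338,28.7496) sweep=51.2294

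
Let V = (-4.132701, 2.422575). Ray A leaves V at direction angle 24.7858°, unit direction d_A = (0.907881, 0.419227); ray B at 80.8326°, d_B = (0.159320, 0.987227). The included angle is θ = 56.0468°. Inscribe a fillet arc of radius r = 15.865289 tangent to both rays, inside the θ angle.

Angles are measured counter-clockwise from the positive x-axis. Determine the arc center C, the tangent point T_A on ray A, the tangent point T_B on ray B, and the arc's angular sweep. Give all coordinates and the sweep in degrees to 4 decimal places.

center=(16.2791,29.3231) T_A=(22.9302,14.9193) T_B=(0.6164,31.8507) sweep=123.9532

bisector direction at 52.8092° = (0.604471,0.796627)
center distance |VC| = r/sin(θ/2) = 15.865289/sin(28.0234°) = 33.767995
C = V + |VC|·bis = (16.2791,29.3231)
T_A = V + ((C−V)·d_A)·d_A = V + 29.8089·d_A = (22.9302,14.9193)
T_B = V + ((C−V)·d_B)·d_B = V + 29.8089·d_B = (0.6164,31.8507)
sweep = 180° − θ = 123.9532°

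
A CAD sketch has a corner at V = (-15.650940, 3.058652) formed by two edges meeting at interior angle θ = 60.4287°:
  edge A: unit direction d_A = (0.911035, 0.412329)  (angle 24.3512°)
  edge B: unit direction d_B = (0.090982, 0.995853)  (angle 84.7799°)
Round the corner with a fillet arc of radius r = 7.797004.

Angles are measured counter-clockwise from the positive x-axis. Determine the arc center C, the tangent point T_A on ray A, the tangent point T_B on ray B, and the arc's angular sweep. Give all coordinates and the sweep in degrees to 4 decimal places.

center=(-6.6681,15.6826) T_A=(-3.4532,8.5793) T_B=(-14.4328,16.3920) sweep=119.5713

bisector direction at 54.5656° = (0.579771,0.814779)
center distance |VC| = r/sin(θ/2) = 7.797004/sin(30.2143°) = 15.493720
C = V + |VC|·bis = (-6.6681,15.6826)
T_A = V + ((C−V)·d_A)·d_A = V + 13.3889·d_A = (-3.4532,8.5793)
T_B = V + ((C−V)·d_B)·d_B = V + 13.3889·d_B = (-14.4328,16.3920)
sweep = 180° − θ = 119.5713°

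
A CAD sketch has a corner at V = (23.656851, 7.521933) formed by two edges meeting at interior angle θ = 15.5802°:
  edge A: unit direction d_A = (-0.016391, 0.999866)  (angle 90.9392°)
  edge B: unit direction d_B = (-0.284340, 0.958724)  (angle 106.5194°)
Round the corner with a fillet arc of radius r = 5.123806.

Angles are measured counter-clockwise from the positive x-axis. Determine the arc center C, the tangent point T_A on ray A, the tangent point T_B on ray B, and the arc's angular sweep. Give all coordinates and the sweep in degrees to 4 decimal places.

bisector direction at 98.7293° = (-0.151766,0.988416)
center distance |VC| = r/sin(θ/2) = 5.123806/sin(7.7901°) = 37.801685
C = V + |VC|·bis = (17.9198,44.8857)
T_A = V + ((C−V)·d_A)·d_A = V + 37.4528·d_A = (23.0429,44.9697)
T_B = V + ((C−V)·d_B)·d_B = V + 37.4528·d_B = (13.0075,43.4288)
sweep = 180° − θ = 164.4198°

center=(17.9198,44.8857) T_A=(23.0429,44.9697) T_B=(13.0075,43.4288) sweep=164.4198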